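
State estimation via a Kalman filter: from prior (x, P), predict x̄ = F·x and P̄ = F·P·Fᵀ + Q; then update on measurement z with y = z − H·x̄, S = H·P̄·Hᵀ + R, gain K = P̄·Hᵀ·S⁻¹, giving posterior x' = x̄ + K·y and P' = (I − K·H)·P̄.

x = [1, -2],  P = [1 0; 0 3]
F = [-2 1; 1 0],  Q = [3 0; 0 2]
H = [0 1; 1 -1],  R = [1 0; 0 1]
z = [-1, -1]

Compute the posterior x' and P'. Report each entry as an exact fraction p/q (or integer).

x' = [-84/47, -31/47]
P' = [62/47 24/47; 24/47 29/47]

x̄ = F·x = [-4, 1]
P̄ = F·P·Fᵀ + Q = [10 -2; -2 3]
y = z − H·x̄ = [-2, 4]
S = H·P̄·Hᵀ + R = [4 -5; -5 18]
K = P̄·Hᵀ·S⁻¹ = [24/47 38/47; 29/47 -5/47]
x' = x̄ + K·y = [-84/47, -31/47]
P' = (I − K·H)·P̄ = [62/47 24/47; 24/47 29/47]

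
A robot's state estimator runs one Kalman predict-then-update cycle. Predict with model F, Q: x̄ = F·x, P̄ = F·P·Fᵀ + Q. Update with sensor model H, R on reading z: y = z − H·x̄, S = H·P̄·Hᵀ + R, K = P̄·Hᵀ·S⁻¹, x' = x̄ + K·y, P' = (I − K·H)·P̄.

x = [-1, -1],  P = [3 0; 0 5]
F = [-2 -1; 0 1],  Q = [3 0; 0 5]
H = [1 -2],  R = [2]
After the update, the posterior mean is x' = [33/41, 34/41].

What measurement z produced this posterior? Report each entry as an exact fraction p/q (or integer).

x̄ = F·x = [3, -1]
P̄ = F·P·Fᵀ + Q = [20 -5; -5 10]
S = H·P̄·Hᵀ + R = [82]
K = P̄·Hᵀ·S⁻¹ = [15/41; -25/82]
x' − x̄ = [-90/41, 75/41] = K·y
y = (KᵀK)⁻¹·Kᵀ·(x' − x̄) = [-6]
z = y + H·x̄ = [-6] + [5] = [-1]

z = [-1]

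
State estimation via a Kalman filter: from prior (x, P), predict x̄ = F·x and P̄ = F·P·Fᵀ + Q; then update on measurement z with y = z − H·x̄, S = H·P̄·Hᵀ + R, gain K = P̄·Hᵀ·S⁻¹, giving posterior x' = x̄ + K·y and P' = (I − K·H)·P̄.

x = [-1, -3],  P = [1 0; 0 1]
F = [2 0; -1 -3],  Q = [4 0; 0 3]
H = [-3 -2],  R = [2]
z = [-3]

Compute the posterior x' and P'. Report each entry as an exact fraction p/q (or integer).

x̄ = F·x = [-2, 10]
P̄ = F·P·Fᵀ + Q = [8 -2; -2 13]
y = z − H·x̄ = [11]
S = H·P̄·Hᵀ + R = [102]
K = P̄·Hᵀ·S⁻¹ = [-10/51; -10/51]
x' = x̄ + K·y = [-212/51, 400/51]
P' = (I − K·H)·P̄ = [208/51 -302/51; -302/51 463/51]

x' = [-212/51, 400/51]
P' = [208/51 -302/51; -302/51 463/51]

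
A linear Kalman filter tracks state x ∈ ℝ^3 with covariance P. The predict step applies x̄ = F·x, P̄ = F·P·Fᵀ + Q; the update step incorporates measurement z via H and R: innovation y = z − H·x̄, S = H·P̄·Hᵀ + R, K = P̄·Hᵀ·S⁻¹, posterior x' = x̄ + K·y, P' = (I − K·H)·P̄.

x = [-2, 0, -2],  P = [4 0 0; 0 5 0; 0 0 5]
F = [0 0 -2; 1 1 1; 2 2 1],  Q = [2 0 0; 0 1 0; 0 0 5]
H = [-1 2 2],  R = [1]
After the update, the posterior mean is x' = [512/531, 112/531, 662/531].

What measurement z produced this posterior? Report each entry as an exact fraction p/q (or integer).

z = [2]

x̄ = F·x = [4, -4, -6]
P̄ = F·P·Fᵀ + Q = [22 -10 -10; -10 15 23; -10 23 46]
S = H·P̄·Hᵀ + R = [531]
K = P̄·Hᵀ·S⁻¹ = [-62/531; 86/531; 148/531]
x' − x̄ = [-1612/531, 2236/531, 3848/531] = K·y
y = (KᵀK)⁻¹·Kᵀ·(x' − x̄) = [26]
z = y + H·x̄ = [26] + [-24] = [2]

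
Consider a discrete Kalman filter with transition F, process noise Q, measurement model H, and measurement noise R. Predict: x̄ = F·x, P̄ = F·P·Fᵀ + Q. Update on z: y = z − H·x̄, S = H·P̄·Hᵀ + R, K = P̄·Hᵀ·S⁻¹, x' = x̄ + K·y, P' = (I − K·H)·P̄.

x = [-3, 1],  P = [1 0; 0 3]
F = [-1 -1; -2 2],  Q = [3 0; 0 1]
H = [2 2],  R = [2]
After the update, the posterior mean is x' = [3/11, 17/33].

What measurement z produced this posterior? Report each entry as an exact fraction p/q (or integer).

z = [1]

x̄ = F·x = [2, 8]
P̄ = F·P·Fᵀ + Q = [7 -4; -4 17]
S = H·P̄·Hᵀ + R = [66]
K = P̄·Hᵀ·S⁻¹ = [1/11; 13/33]
x' − x̄ = [-19/11, -247/33] = K·y
y = (KᵀK)⁻¹·Kᵀ·(x' − x̄) = [-19]
z = y + H·x̄ = [-19] + [20] = [1]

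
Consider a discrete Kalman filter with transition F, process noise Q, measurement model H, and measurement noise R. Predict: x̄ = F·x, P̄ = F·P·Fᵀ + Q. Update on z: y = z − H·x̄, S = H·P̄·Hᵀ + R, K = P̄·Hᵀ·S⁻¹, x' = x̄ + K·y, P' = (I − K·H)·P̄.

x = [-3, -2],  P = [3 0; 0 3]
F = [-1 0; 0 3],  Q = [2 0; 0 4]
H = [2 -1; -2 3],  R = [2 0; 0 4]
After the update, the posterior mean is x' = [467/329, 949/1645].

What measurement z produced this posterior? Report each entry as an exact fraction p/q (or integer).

z = [2, -1]

x̄ = F·x = [3, -6]
P̄ = F·P·Fᵀ + Q = [5 0; 0 31]
S = H·P̄·Hᵀ + R = [53 -113; -113 303]
K = P̄·Hᵀ·S⁻¹ = [190/329 60/329; 558/1645 713/1645]
x' − x̄ = [-520/329, 10819/1645] = K·y
y = (KᵀK)⁻¹·Kᵀ·(x' − x̄) = [-10, 23]
z = y + H·x̄ = [-10, 23] + [12, -24] = [2, -1]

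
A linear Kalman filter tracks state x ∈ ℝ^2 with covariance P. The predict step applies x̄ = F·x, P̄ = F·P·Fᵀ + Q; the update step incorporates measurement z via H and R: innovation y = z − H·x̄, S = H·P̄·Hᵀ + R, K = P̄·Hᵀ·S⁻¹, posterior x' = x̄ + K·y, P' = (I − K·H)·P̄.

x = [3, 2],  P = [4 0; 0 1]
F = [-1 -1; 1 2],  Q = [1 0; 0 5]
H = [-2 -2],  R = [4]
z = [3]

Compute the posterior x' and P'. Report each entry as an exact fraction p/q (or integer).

x' = [-5, 63/16]
P' = [6 -6; -6 55/8]

x̄ = F·x = [-5, 7]
P̄ = F·P·Fᵀ + Q = [6 -6; -6 13]
y = z − H·x̄ = [7]
S = H·P̄·Hᵀ + R = [32]
K = P̄·Hᵀ·S⁻¹ = [0; -7/16]
x' = x̄ + K·y = [-5, 63/16]
P' = (I − K·H)·P̄ = [6 -6; -6 55/8]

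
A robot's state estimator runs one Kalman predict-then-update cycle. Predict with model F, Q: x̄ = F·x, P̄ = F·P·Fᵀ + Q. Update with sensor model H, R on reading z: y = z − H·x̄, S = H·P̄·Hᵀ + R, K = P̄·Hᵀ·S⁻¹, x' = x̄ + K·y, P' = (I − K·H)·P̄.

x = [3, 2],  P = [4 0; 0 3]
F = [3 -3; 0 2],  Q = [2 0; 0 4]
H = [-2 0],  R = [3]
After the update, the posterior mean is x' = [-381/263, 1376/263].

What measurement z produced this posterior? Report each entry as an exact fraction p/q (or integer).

z = [3]

x̄ = F·x = [3, 4]
P̄ = F·P·Fᵀ + Q = [65 -18; -18 16]
S = H·P̄·Hᵀ + R = [263]
K = P̄·Hᵀ·S⁻¹ = [-130/263; 36/263]
x' − x̄ = [-1170/263, 324/263] = K·y
y = (KᵀK)⁻¹·Kᵀ·(x' − x̄) = [9]
z = y + H·x̄ = [9] + [-6] = [3]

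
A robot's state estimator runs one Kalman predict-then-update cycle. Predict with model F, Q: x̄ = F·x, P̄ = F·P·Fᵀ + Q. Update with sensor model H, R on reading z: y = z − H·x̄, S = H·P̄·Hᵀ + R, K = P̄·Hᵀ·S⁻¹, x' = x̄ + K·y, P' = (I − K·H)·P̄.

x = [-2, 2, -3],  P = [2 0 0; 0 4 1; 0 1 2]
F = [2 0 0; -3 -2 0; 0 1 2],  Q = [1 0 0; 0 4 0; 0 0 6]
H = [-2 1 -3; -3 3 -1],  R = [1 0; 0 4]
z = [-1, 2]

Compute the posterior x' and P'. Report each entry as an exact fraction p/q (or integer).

x' = [-82572/25399, -155192/76197, 45414/25399]
P' = [69672/25399 55222/25399 -28818/25399; 55222/25399 172870/76197 -17316/25399; -28818/25399 -17316/25399 16850/25399]

x̄ = F·x = [-4, 2, -4]
P̄ = F·P·Fᵀ + Q = [9 -12 0; -12 38 -12; 0 -12 22]
y = z − H·x̄ = [-23, -20]
S = H·P̄·Hᵀ + R = [393 462; 462 737]
K = P̄·Hᵀ·S⁻¹ = [212/2309 -3633/25399; -238/6927 6130/25399; -930/2309 4414/25399]
x' = x̄ + K·y = [-82572/25399, -155192/76197, 45414/25399]
P' = (I − K·H)·P̄ = [69672/25399 55222/25399 -28818/25399; 55222/25399 172870/76197 -17316/25399; -28818/25399 -17316/25399 16850/25399]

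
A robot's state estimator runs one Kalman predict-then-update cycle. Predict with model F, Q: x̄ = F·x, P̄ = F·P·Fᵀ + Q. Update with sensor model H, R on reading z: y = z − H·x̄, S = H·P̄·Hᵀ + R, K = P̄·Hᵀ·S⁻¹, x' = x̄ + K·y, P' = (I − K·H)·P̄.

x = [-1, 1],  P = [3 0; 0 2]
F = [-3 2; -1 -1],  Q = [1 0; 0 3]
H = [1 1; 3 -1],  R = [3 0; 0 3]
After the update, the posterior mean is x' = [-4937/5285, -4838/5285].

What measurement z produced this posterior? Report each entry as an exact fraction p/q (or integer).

z = [-2, -2]

x̄ = F·x = [5, 0]
P̄ = F·P·Fᵀ + Q = [36 5; 5 8]
S = H·P̄·Hᵀ + R = [57 110; 110 305]
K = P̄·Hᵀ·S⁻¹ = [235/1057 1361/5285; 639/1057 -1031/5285]
x' − x̄ = [-31362/5285, -4838/5285] = K·y
y = (KᵀK)⁻¹·Kᵀ·(x' − x̄) = [-7, -17]
z = y + H·x̄ = [-7, -17] + [5, 15] = [-2, -2]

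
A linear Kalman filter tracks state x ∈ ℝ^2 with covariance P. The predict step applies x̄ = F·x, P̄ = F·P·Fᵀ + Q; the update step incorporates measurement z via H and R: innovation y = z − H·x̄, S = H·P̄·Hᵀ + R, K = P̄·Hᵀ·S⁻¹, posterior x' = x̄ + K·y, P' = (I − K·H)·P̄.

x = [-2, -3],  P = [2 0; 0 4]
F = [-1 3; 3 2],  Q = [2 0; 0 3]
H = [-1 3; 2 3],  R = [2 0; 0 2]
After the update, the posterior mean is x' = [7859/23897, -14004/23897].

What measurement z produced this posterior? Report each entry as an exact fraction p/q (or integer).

z = [-2, -1]

x̄ = F·x = [-7, -12]
P̄ = F·P·Fᵀ + Q = [40 18; 18 37]
S = H·P̄·Hᵀ + R = [267 307; 307 711]
K = P̄·Hᵀ·S⁻¹ = [-7796/23897 7870/23897; 10497/47794 5349/47794]
x' − x̄ = [175138/23897, 272760/23897] = K·y
y = (KᵀK)⁻¹·Kᵀ·(x' − x̄) = [27, 49]
z = y + H·x̄ = [27, 49] + [-29, -50] = [-2, -1]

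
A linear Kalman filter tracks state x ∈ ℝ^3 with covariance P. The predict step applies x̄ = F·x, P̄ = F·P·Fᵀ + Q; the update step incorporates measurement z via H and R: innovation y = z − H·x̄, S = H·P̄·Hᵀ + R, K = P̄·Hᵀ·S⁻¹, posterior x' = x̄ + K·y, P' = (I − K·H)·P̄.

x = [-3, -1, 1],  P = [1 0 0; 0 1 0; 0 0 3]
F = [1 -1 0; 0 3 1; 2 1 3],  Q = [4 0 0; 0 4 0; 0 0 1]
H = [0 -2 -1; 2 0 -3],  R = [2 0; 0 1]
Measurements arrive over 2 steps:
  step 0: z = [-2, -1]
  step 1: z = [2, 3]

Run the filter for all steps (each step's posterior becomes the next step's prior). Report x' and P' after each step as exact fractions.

step 0: x' = [-28590/12809, 18652/12809, -14628/12809], P' = [73487/12809 -24347/12809 48852/12809; -24347/12809 14452/12809 -16828/12809; 48852/12809 -16828/12809 33882/12809]
step 1: x' = [-476679860/186420399, 98393626/186420399, -169741556/62140133], P' = [1520193988/186420399 -512219831/186420399 340405528/62140133; -512219831/186420399 264578482/186420399 -117883872/62140133; 340405528/62140133 -117883872/62140133 235519762/62140133]

step 0: x̄ = F·x = [-2, -2, -4]
step 0: P̄ = F·P·Fᵀ + Q = [6 -3 1; -3 16 12; 1 12 33]
step 0: y = z − H·x̄ = [-10, -9]
step 0: S = H·P̄·Hᵀ + R = [147 181; 181 310]
step 0: K = P̄·Hᵀ·S⁻¹ = [-79/12809 418/12809; -6038/12809 1790/12809; -113/12809 -3942/12809]
step 0: x' = x̄ + K·y = [-28590/12809, 18652/12809, -14628/12809]
step 0: P' = (I − K·H)·P̄ = [73487/12809 -24347/12809 48852/12809; -24347/12809 14452/12809 -16828/12809; 48852/12809 -16828/12809 33882/12809]
step 1: x̄ = F·x = [-47242/12809, 41328/12809, -82412/12809]
step 1: P̄ = F·P·Fᵀ + Q = [187869/12809 -50717/12809 353909/12809; -50717/12809 114218/12809 -71656/12809; 353909/12809 -71656/12809 1014015/12809]
step 1: y = z − H·x̄ = [25862/12809, -114325/12809]
step 1: S = H·P̄·Hᵀ + R = [1209881/12809 2107159/12809; 2107159/12809 5643512/12809]
step 1: K = P̄·Hᵀ·S⁻¹ = [1611539/186420399 -23261776/186420399; -87752674/186420399 36515186/186420399; 123991/62140133 -25748230/62140133]
step 1: x' = x̄ + K·y = [-476679860/186420399, 98393626/186420399, -169741556/62140133]
step 1: P' = (I − K·H)·P̄ = [1520193988/186420399 -512219831/186420399 340405528/62140133; -512219831/186420399 264578482/186420399 -117883872/62140133; 340405528/62140133 -117883872/62140133 235519762/62140133]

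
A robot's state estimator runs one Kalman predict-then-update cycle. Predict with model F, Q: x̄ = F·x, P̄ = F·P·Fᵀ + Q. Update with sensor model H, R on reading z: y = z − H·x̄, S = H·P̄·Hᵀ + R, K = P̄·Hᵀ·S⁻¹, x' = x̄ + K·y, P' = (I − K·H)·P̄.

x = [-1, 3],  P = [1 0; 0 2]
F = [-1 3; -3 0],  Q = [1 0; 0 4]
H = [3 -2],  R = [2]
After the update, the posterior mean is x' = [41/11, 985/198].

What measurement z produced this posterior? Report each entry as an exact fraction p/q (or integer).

z = [1]

x̄ = F·x = [10, 3]
P̄ = F·P·Fᵀ + Q = [20 3; 3 13]
S = H·P̄·Hᵀ + R = [198]
K = P̄·Hᵀ·S⁻¹ = [3/11; -17/198]
x' − x̄ = [-69/11, 391/198] = K·y
y = (KᵀK)⁻¹·Kᵀ·(x' − x̄) = [-23]
z = y + H·x̄ = [-23] + [24] = [1]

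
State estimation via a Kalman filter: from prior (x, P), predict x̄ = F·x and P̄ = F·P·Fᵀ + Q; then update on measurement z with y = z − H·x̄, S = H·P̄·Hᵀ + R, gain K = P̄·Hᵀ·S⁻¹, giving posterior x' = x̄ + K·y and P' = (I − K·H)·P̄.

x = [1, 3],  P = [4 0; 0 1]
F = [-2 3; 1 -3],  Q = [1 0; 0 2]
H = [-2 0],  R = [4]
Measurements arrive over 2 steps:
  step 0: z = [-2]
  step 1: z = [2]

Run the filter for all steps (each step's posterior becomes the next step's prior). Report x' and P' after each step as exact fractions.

step 0: x̄ = F·x = [7, -8]
step 0: P̄ = F·P·Fᵀ + Q = [26 -17; -17 15]
step 0: y = z − H·x̄ = [12]
step 0: S = H·P̄·Hᵀ + R = [108]
step 0: K = P̄·Hᵀ·S⁻¹ = [-13/27; 17/54]
step 0: x' = x̄ + K·y = [11/9, -38/9]
step 0: P' = (I − K·H)·P̄ = [26/27 -17/27; -17/27 116/27]
step 1: x̄ = F·x = [-136/9, 125/9]
step 1: P̄ = F·P·Fᵀ + Q = [1379/27 -1249/27; -1249/27 1226/27]
step 1: y = z − H·x̄ = [-254/9]
step 1: S = H·P̄·Hᵀ + R = [5624/27]
step 1: K = P̄·Hᵀ·S⁻¹ = [-1379/2812; 1249/2812]
step 1: x' = x̄ + K·y = [-1787/1406, 1903/1406]
step 1: P' = (I − K·H)·P̄ = [1379/1406 -1249/1406; -1249/1406 6065/1406]

step 0: x' = [11/9, -38/9], P' = [26/27 -17/27; -17/27 116/27]
step 1: x' = [-1787/1406, 1903/1406], P' = [1379/1406 -1249/1406; -1249/1406 6065/1406]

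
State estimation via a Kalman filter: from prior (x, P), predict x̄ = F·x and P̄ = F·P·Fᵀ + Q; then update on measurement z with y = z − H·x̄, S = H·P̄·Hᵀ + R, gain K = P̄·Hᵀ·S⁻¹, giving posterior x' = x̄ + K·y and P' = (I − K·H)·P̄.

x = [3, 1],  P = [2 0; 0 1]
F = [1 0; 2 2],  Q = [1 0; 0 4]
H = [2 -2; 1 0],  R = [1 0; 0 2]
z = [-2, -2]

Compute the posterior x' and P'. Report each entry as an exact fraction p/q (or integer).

x' = [-24/221, 212/221]
P' = [262/221 264/221; 264/221 320/221]

x̄ = F·x = [3, 8]
P̄ = F·P·Fᵀ + Q = [3 4; 4 16]
y = z − H·x̄ = [8, -5]
S = H·P̄·Hᵀ + R = [45 -2; -2 5]
K = P̄·Hᵀ·S⁻¹ = [-4/221 131/221; -112/221 132/221]
x' = x̄ + K·y = [-24/221, 212/221]
P' = (I − K·H)·P̄ = [262/221 264/221; 264/221 320/221]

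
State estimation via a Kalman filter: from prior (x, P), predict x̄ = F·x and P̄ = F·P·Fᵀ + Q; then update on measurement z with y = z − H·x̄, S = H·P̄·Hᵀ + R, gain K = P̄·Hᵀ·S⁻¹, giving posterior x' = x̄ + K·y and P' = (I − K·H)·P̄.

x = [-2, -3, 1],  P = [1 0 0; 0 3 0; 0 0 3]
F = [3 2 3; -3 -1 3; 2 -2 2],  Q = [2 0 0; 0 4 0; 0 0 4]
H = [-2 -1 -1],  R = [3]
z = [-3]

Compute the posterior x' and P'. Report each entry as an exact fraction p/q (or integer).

x̄ = F·x = [-9, 12, 4]
P̄ = F·P·Fᵀ + Q = [50 12 12; 12 43 18; 12 18 32]
y = z − H·x̄ = [-5]
S = H·P̄·Hᵀ + R = [410]
K = P̄·Hᵀ·S⁻¹ = [-62/205; -17/82; -37/205]
x' = x̄ + K·y = [-307/41, 1069/82, 201/41]
P' = (I − K·H)·P̄ = [2562/205 -562/41 -2128/205; -562/41 2081/82 109/41; -2128/205 109/41 3822/205]

x' = [-307/41, 1069/82, 201/41]
P' = [2562/205 -562/41 -2128/205; -562/41 2081/82 109/41; -2128/205 109/41 3822/205]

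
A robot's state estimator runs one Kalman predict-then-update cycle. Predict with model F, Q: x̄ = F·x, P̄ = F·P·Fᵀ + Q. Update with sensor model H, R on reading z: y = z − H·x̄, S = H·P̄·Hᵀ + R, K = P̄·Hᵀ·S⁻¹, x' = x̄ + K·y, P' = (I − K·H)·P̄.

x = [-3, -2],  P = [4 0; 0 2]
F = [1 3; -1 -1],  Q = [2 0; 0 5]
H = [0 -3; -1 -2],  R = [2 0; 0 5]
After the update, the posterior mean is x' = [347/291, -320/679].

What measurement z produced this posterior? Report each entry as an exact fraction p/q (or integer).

x̄ = F·x = [-9, 5]
P̄ = F·P·Fᵀ + Q = [24 -10; -10 11]
S = H·P̄·Hᵀ + R = [101 36; 36 33]
K = P̄·Hᵀ·S⁻¹ = [54/97 -212/291; -219/679 -8/679]
x' − x̄ = [2966/291, -3715/679] = K·y
y = (KᵀK)⁻¹·Kᵀ·(x' − x̄) = [17, -1]
z = y + H·x̄ = [17, -1] + [-15, -1] = [2, -2]

z = [2, -2]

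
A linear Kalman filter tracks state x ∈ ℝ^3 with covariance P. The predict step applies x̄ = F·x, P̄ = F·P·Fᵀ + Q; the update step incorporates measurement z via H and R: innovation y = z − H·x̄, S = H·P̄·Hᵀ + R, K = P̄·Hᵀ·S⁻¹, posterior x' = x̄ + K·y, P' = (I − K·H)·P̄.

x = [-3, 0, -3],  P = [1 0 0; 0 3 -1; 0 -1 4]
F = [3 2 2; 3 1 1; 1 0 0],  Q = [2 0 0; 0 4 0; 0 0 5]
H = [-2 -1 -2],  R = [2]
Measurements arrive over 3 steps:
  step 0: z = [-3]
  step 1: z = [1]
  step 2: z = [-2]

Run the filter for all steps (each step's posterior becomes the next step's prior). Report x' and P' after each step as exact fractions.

step 0: x' = [237/280, -99/140, 33/40], P' = [1111/280 -37/140 -141/40; -37/140 299/70 -33/20; -141/40 -33/20 177/40]
step 1: x' = [4541/9288, -5185/16254, -50873/65016], P' = [33539/9288 -2083/2322 -27425/9288; -2083/2322 41128/8127 -22109/16254; -27425/9288 -22109/16254 245909/65016]
step 2: x' = [-3790755/13036712, 3048349/3259178, 10592329/13036712], P' = [52367615/13036712 -3694441/3259178 -42251613/13036712; -3694441/3259178 8395080/1629589 -3828113/3259178; -42251613/13036712 -3828113/3259178 51889007/13036712]

step 0: x̄ = F·x = [-15, -12, -3]
step 0: P̄ = F·P·Fᵀ + Q = [31 19 3; 19 18 3; 3 3 6]
step 0: y = z − H·x̄ = [-51]
step 0: S = H·P̄·Hᵀ + R = [280]
step 0: K = P̄·Hᵀ·S⁻¹ = [-87/280; -31/140; -3/40]
step 0: x' = x̄ + K·y = [237/280, -99/140, 33/40]
step 0: P' = (I − K·H)·P̄ = [1111/280 -37/140 -141/40; -37/140 299/70 -33/20; -141/40 -33/20 177/40]
step 1: x̄ = F·x = [111/40, 93/35, 237/280]
step 1: P̄ = F·P·Fᵀ + Q = [553/40 62/5 173/40; 62/5 783/35 284/35; 173/40 284/35 2511/280]
step 1: y = z − H·x̄ = [109/10]
step 1: S = H·P̄·Hᵀ + R = [1161/5]
step 1: K = P̄·Hᵀ·S⁻¹ = [-487/2322; -317/1161; -347/2322]
step 1: x' = x̄ + K·y = [4541/9288, -5185/16254, -50873/65016]
step 1: P' = (I − K·H)·P̄ = [33539/9288 -2083/2322 -27425/9288; -2083/2322 41128/8127 -22109/16254; -27425/9288 -22109/16254 245909/65016]
step 2: x̄ = F·x = [-15955/21672, 1979/5418, 4541/9288]
step 2: P̄ = F·P·Fᵀ + Q = [92405/7224 18233/1806 9701/3096; 18233/1806 17629/903 5405/774; 9701/3096 5405/774 79979/9288]
step 2: y = z − H·x̄ = [-17305/8127]
step 2: S = H·P̄·Hᵀ + R = [1629589/8127]
step 2: K = P̄·Hᵀ·S⁻¹ = [-340890/1629589; -436263/1629589; -247646/1629589]
step 2: x' = x̄ + K·y = [-3790755/13036712, 3048349/3259178, 10592329/13036712]
step 2: P' = (I − K·H)·P̄ = [52367615/13036712 -3694441/3259178 -42251613/13036712; -3694441/3259178 8395080/1629589 -3828113/3259178; -42251613/13036712 -3828113/3259178 51889007/13036712]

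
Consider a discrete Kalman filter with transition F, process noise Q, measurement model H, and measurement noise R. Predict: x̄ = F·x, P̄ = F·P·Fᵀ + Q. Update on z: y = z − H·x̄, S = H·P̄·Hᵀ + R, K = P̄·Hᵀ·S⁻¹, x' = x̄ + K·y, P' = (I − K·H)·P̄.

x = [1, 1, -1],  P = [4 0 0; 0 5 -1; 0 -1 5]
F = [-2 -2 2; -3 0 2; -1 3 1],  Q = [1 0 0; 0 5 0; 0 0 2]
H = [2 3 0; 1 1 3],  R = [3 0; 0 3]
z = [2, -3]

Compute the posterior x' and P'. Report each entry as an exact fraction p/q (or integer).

x̄ = F·x = [-6, -5, 1]
P̄ = F·P·Fᵀ + Q = [65 48 -16; 48 61 16; -16 16 50]
y = z − H·x̄ = [29, 5]
S = H·P̄·Hᵀ + R = [1388 601; 601 675]
K = P̄·Hᵀ·S⁻¹ = [145885/575699 -74454/575699; 93968/575699 50237/575699; -79350/575699 198584/575699]
x' = x̄ + K·y = [404201/575699, 97762/575699, -732531/575699]
P' = (I − K·H)·P̄ = [2287455/575699 -1379085/575699 -377244/575699; -1379085/575699 1013358/575699 172146/575699; -377244/575699 172146/575699 266950/575699]

x' = [404201/575699, 97762/575699, -732531/575699]
P' = [2287455/575699 -1379085/575699 -377244/575699; -1379085/575699 1013358/575699 172146/575699; -377244/575699 172146/575699 266950/575699]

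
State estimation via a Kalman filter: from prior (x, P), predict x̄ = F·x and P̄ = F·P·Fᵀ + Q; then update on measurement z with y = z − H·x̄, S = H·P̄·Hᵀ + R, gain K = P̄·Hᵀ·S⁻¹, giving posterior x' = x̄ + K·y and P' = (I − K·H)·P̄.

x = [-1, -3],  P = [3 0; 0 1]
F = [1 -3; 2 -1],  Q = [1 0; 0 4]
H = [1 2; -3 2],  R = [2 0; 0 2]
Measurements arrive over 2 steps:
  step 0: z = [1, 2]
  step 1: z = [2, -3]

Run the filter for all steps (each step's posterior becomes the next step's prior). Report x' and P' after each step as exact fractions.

step 0: x̄ = F·x = [8, 1]
step 0: P̄ = F·P·Fᵀ + Q = [13 9; 9 17]
step 0: y = z − H·x̄ = [-9, 24]
step 0: S = H·P̄·Hᵀ + R = [119 -7; -7 79]
step 0: K = P̄·Hᵀ·S⁻¹ = [1151/4676 -163/668; 1723/4676 81/668]
step 0: x' = x̄ + K·y = [-335/4676, 2777/4676]
step 0: P' = (I − K·H)·P̄ = [573/2338 289/2338; 289/2338 717/2338]
step 1: x̄ = F·x = [-619/334, -3447/4676]
step 1: P̄ = F·P·Fᵀ + Q = [545/167 91/167; 91/167 11205/2338]
step 1: y = z − H·x̄ = [6228/1169, -8283/1169]
step 1: S = H·P̄·Hᵀ + R = [31111/1169 8417/1169; 8417/1169 51439/1169]
step 1: K = P̄·Hᵀ·S⁻¹ = [49527/218060 -51221/218060; 11354/32709 4052/32709]
step 1: x' = x̄ + K·y = [222661/218060, 10223/43612]
step 1: P' = (I − K·H)·P̄ = [25187/109030 1217/10903; 1217/10903 19057/65418]

step 0: x' = [-335/4676, 2777/4676], P' = [573/2338 289/2338; 289/2338 717/2338]
step 1: x' = [222661/218060, 10223/43612], P' = [25187/109030 1217/10903; 1217/10903 19057/65418]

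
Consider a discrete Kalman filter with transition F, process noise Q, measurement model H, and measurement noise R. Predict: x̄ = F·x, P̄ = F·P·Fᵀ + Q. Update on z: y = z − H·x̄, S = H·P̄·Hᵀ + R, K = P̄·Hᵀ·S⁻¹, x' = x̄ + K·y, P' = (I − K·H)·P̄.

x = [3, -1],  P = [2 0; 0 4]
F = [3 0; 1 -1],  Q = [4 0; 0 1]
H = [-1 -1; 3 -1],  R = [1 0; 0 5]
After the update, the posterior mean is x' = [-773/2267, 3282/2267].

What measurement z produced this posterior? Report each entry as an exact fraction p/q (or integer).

x̄ = F·x = [9, 4]
P̄ = F·P·Fᵀ + Q = [22 6; 6 7]
S = H·P̄·Hᵀ + R = [42 -71; -71 174]
K = P̄·Hᵀ·S⁻¹ = [-612/2267 532/2267; -1481/2267 -461/2267]
x' − x̄ = [-21176/2267, -5786/2267] = K·y
y = (KᵀK)⁻¹·Kᵀ·(x' − x̄) = [12, -26]
z = y + H·x̄ = [12, -26] + [-13, 23] = [-1, -3]

z = [-1, -3]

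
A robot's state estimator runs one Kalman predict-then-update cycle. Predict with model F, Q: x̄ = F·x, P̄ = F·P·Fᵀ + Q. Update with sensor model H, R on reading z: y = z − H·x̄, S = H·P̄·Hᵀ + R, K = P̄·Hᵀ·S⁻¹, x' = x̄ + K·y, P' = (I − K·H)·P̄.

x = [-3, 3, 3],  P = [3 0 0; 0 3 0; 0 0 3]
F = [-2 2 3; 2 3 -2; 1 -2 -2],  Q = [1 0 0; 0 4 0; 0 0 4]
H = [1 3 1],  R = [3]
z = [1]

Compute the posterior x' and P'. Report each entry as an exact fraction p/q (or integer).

x' = [9097/437, -699/437, -6575/437]
P' = [22324/437 -2184/437 -15832/437; -2184/437 626/437 765/437; -15832/437 765/437 13522/437]

x̄ = F·x = [21, -3, -15]
P̄ = F·P·Fᵀ + Q = [52 -12 -36; -12 55 0; -36 0 31]
y = z − H·x̄ = [4]
S = H·P̄·Hᵀ + R = [437]
K = P̄·Hᵀ·S⁻¹ = [-20/437; 153/437; -5/437]
x' = x̄ + K·y = [9097/437, -699/437, -6575/437]
P' = (I − K·H)·P̄ = [22324/437 -2184/437 -15832/437; -2184/437 626/437 765/437; -15832/437 765/437 13522/437]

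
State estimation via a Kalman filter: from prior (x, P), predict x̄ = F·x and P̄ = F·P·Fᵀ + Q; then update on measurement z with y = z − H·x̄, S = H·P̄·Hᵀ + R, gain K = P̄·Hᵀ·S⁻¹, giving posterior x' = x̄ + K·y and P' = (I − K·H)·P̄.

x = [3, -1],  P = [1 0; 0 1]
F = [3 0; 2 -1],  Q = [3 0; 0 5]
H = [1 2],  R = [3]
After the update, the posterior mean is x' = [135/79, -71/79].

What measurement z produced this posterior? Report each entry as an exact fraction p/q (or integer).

z = [-1]

x̄ = F·x = [9, 7]
P̄ = F·P·Fᵀ + Q = [12 6; 6 10]
S = H·P̄·Hᵀ + R = [79]
K = P̄·Hᵀ·S⁻¹ = [24/79; 26/79]
x' − x̄ = [-576/79, -624/79] = K·y
y = (KᵀK)⁻¹·Kᵀ·(x' − x̄) = [-24]
z = y + H·x̄ = [-24] + [23] = [-1]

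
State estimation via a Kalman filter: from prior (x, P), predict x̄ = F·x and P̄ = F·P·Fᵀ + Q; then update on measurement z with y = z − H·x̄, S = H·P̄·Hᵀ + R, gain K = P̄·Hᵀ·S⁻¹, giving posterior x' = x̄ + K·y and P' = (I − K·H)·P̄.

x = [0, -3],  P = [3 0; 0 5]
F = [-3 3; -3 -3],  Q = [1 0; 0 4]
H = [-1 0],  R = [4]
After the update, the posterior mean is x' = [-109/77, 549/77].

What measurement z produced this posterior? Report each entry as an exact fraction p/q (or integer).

z = [1]

x̄ = F·x = [-9, 9]
P̄ = F·P·Fᵀ + Q = [73 -18; -18 76]
S = H·P̄·Hᵀ + R = [77]
K = P̄·Hᵀ·S⁻¹ = [-73/77; 18/77]
x' − x̄ = [584/77, -144/77] = K·y
y = (KᵀK)⁻¹·Kᵀ·(x' − x̄) = [-8]
z = y + H·x̄ = [-8] + [9] = [1]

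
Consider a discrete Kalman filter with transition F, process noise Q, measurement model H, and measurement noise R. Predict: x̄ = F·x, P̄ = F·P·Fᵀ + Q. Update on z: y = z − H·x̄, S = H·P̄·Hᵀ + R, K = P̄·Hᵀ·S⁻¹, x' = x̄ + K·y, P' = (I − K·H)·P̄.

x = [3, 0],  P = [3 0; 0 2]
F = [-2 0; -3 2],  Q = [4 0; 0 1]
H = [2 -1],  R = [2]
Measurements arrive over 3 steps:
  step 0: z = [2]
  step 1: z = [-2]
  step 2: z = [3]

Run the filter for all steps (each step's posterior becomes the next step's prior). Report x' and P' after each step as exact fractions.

step 0: x' = [-11/3, -9], P' = [142/15 18; 18 36]
step 1: x' = [-8230/3667, -9836/3667], P' = [6708/3667 10448/3667; 10448/3667 22234/3667]
step 2: x' = [539988/207109, 424847/207109], P' = [394692/207109 620296/207109; 620296/207109 1301966/207109]

step 0: x̄ = F·x = [-6, -9]
step 0: P̄ = F·P·Fᵀ + Q = [16 18; 18 36]
step 0: y = z − H·x̄ = [5]
step 0: S = H·P̄·Hᵀ + R = [30]
step 0: K = P̄·Hᵀ·S⁻¹ = [7/15; 0]
step 0: x' = x̄ + K·y = [-11/3, -9]
step 0: P' = (I − K·H)·P̄ = [142/15 18; 18 36]
step 1: x̄ = F·x = [22/3, -7]
step 1: P̄ = F·P·Fᵀ + Q = [628/15 -76/5; -76/5 71/5]
step 1: y = z − H·x̄ = [-71/3]
step 1: S = H·P̄·Hᵀ + R = [3667/15]
step 1: K = P̄·Hᵀ·S⁻¹ = [1484/3667; -669/3667]
step 1: x' = x̄ + K·y = [-8230/3667, -9836/3667]
step 1: P' = (I − K·H)·P̄ = [6708/3667 10448/3667; 10448/3667 22234/3667]
step 2: x̄ = F·x = [16460/3667, 26/19]
step 2: P̄ = F·P·Fᵀ + Q = [41500/3667 -8/19; -8/19 143/19]
step 2: y = z − H·x̄ = [-16901/3667]
step 2: S = H·P̄·Hᵀ + R = [207109/3667]
step 2: K = P̄·Hᵀ·S⁻¹ = [84544/207109; -30687/207109]
step 2: x' = x̄ + K·y = [539988/207109, 424847/207109]
step 2: P' = (I − K·H)·P̄ = [394692/207109 620296/207109; 620296/207109 1301966/207109]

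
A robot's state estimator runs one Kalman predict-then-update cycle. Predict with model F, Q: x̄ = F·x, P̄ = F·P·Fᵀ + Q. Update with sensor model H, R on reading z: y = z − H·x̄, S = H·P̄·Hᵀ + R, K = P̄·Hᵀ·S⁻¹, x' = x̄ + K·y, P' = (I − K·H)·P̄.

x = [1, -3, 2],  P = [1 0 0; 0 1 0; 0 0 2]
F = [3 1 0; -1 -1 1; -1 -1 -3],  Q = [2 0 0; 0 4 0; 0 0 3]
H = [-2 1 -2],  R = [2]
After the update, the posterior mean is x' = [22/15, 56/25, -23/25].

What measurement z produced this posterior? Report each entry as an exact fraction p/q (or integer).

z = [1]

x̄ = F·x = [0, 4, -4]
P̄ = F·P·Fᵀ + Q = [12 -4 -4; -4 8 -4; -4 -4 23]
S = H·P̄·Hᵀ + R = [150]
K = P̄·Hᵀ·S⁻¹ = [-2/15; 4/25; -7/25]
x' − x̄ = [22/15, -44/25, 77/25] = K·y
y = (KᵀK)⁻¹·Kᵀ·(x' − x̄) = [-11]
z = y + H·x̄ = [-11] + [12] = [1]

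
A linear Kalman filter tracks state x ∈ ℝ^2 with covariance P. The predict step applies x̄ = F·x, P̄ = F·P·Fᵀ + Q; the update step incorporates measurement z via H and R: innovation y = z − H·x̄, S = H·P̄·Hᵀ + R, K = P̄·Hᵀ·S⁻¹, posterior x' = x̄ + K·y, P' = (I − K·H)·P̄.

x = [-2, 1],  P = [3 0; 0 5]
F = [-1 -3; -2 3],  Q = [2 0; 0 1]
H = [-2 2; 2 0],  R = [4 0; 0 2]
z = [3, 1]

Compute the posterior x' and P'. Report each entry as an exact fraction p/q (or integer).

x' = [3641/6090, 2711/1218]
P' = [1429/3045 268/609; 268/609 839/609]

x̄ = F·x = [-1, 7]
P̄ = F·P·Fᵀ + Q = [50 -39; -39 58]
y = z − H·x̄ = [-13, 3]
S = H·P̄·Hᵀ + R = [748 -356; -356 202]
K = P̄·Hᵀ·S⁻¹ = [-89/6090 1429/3045; 571/1218 268/609]
x' = x̄ + K·y = [3641/6090, 2711/1218]
P' = (I − K·H)·P̄ = [1429/3045 268/609; 268/609 839/609]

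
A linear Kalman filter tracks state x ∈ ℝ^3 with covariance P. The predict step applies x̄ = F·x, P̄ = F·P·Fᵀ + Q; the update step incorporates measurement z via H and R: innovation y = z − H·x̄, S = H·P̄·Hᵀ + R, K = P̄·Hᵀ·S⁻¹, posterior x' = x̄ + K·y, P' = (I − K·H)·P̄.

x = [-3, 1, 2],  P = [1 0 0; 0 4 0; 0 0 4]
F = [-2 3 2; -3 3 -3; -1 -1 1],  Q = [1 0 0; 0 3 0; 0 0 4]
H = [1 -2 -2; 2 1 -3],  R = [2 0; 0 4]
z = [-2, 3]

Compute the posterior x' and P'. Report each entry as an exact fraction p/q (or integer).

x̄ = F·x = [13, 6, 4]
P̄ = F·P·Fᵀ + Q = [57 18 -2; 18 84 -21; -2 -21 13]
y = z − H·x̄ = [5, -17]
S = H·P̄·Hᵀ + R = [215 -100; -100 655]
K = P̄·Hᵀ·S⁻¹ = [1207/5233 6434/26165; -10488/26165 5709/26165; 554/26165 -2472/26165]
x' = x̄ + K·y = [260942/26165, 7497/26165, 149454/26165]
P' = (I − K·H)·P̄ = [452638/26165 -54672/26165 274956/26165; -54672/26165 20409/26165 -37257/26165; 274956/26165 -37257/26165 174181/26165]

x' = [260942/26165, 7497/26165, 149454/26165]
P' = [452638/26165 -54672/26165 274956/26165; -54672/26165 20409/26165 -37257/26165; 274956/26165 -37257/26165 174181/26165]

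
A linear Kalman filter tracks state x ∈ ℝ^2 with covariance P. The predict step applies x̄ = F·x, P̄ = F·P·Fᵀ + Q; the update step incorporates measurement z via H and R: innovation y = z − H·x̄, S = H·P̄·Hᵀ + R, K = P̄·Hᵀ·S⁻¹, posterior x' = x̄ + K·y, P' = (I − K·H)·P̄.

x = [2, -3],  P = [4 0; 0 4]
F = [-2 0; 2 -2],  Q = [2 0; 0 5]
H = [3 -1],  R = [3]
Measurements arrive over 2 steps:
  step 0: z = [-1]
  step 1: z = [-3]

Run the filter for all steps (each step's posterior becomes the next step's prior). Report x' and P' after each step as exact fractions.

step 0: x̄ = F·x = [-4, 10]
step 0: P̄ = F·P·Fᵀ + Q = [18 -16; -16 37]
step 0: y = z − H·x̄ = [21]
step 0: S = H·P̄·Hᵀ + R = [298]
step 0: K = P̄·Hᵀ·S⁻¹ = [35/149; -85/298]
step 0: x' = x̄ + K·y = [139/149, 1195/298]
step 0: P' = (I − K·H)·P̄ = [232/149 591/149; 591/149 3801/298]
step 1: x̄ = F·x = [-278/149, -917/149]
step 1: P̄ = F·P·Fᵀ + Q = [1226/149 1436/149; 1436/149 4547/149]
step 1: y = z − H·x̄ = [-530/149]
step 1: S = H·P̄·Hᵀ + R = [7412/149]
step 1: K = P̄·Hᵀ·S⁻¹ = [1121/3706; -239/7412]
step 1: x' = x̄ + K·y = [-5451/1853, -22383/3706]
step 1: P' = (I − K·H)·P̄ = [6813/1853 37515/3706; 37515/3706 225807/7412]

step 0: x' = [139/149, 1195/298], P' = [232/149 591/149; 591/149 3801/298]
step 1: x' = [-5451/1853, -22383/3706], P' = [6813/1853 37515/3706; 37515/3706 225807/7412]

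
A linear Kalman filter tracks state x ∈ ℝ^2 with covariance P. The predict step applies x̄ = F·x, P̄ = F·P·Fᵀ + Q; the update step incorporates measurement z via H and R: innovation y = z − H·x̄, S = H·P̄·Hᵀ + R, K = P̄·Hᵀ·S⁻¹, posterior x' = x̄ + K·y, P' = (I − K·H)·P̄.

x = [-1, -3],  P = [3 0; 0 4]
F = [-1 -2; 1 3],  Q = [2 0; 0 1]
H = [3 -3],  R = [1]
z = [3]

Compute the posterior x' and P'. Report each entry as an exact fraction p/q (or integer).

x' = [85/259, -178/259]
P' = [255/259 243/259; 243/259 1039/1036]

x̄ = F·x = [7, -10]
P̄ = F·P·Fᵀ + Q = [21 -27; -27 40]
y = z − H·x̄ = [-48]
S = H·P̄·Hᵀ + R = [1036]
K = P̄·Hᵀ·S⁻¹ = [36/259; -201/1036]
x' = x̄ + K·y = [85/259, -178/259]
P' = (I − K·H)·P̄ = [255/259 243/259; 243/259 1039/1036]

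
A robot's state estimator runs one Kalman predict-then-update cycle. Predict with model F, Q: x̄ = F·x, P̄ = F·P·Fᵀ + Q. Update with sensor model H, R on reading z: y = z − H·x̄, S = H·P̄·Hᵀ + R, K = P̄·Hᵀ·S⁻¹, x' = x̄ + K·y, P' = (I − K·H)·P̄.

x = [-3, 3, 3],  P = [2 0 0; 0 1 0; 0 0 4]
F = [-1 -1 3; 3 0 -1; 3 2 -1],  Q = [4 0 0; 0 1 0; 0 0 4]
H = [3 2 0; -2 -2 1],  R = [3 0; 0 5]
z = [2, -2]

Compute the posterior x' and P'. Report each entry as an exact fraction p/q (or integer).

x' = [42547/4506, -9756/751, -18700/2253]
P' = [40675/4506 -10006/751 -22666/2253; -10006/751 15273/751 11954/751; -22666/2253 11954/751 36242/2253]

x̄ = F·x = [9, -12, -6]
P̄ = F·P·Fᵀ + Q = [43 -18 -20; -18 23 22; -20 22 30]
y = z − H·x̄ = [-1, -2]
S = H·P̄·Hᵀ + R = [266 -186; -186 147]
K = P̄·Hᵀ·S⁻¹ = [217/1502 -661/2253; 176/751 284/751; 414/751 1970/2253]
x' = x̄ + K·y = [42547/4506, -9756/751, -18700/2253]
P' = (I − K·H)·P̄ = [40675/4506 -10006/751 -22666/2253; -10006/751 15273/751 11954/751; -22666/2253 11954/751 36242/2253]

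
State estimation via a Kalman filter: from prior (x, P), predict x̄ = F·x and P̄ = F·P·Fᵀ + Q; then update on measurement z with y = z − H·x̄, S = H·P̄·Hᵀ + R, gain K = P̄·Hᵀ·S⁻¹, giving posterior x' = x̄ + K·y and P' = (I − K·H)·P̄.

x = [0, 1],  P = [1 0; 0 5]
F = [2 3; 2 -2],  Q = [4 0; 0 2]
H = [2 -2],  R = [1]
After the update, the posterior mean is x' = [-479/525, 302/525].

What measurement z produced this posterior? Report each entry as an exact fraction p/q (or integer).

x̄ = F·x = [3, -2]
P̄ = F·P·Fᵀ + Q = [53 -26; -26 26]
S = H·P̄·Hᵀ + R = [525]
K = P̄·Hᵀ·S⁻¹ = [158/525; -104/525]
x' − x̄ = [-2054/525, 1352/525] = K·y
y = (KᵀK)⁻¹·Kᵀ·(x' − x̄) = [-13]
z = y + H·x̄ = [-13] + [10] = [-3]

z = [-3]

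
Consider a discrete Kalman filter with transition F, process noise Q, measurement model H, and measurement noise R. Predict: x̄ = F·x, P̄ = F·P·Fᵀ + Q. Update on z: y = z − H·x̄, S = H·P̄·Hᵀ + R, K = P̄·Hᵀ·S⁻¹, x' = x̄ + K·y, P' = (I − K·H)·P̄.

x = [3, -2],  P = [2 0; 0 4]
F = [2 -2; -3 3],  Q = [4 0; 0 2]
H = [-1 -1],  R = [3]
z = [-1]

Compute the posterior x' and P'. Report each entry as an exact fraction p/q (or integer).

x' = [34/5, -7]
P' = [356/15 -76/3; -76/3 88/3]

x̄ = F·x = [10, -15]
P̄ = F·P·Fᵀ + Q = [28 -36; -36 56]
y = z − H·x̄ = [-6]
S = H·P̄·Hᵀ + R = [15]
K = P̄·Hᵀ·S⁻¹ = [8/15; -4/3]
x' = x̄ + K·y = [34/5, -7]
P' = (I − K·H)·P̄ = [356/15 -76/3; -76/3 88/3]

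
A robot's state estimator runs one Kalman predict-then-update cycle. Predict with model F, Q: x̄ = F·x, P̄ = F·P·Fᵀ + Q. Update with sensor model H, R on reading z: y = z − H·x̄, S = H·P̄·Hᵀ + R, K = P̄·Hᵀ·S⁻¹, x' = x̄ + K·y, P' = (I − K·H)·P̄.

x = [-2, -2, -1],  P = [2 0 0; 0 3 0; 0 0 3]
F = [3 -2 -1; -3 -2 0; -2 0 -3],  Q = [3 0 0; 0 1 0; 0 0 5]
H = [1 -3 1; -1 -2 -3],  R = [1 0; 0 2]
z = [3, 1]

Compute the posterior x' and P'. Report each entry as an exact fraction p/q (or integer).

x' = [47047/30256, -3397/5673, -12619/30256]
P' = [776337/30256 8747/1891 -350877/30256; 8747/1891 10489/11346 -3953/1891; -350877/30256 -3953/1891 164057/30256]

x̄ = F·x = [-1, 10, 7]
P̄ = F·P·Fᵀ + Q = [36 -6 -3; -6 31 12; -3 12 40]
y = z − H·x̄ = [27, 41]
S = H·P̄·Hᵀ + R = [314 120; 120 624]
K = P̄·Hᵀ·S⁻¹ = [1401/7564 -1805/30256; -901/3782 -1153/11346; 731/7564 -7399/30256]
x' = x̄ + K·y = [47047/30256, -3397/5673, -12619/30256]
P' = (I − K·H)·P̄ = [776337/30256 8747/1891 -350877/30256; 8747/1891 10489/11346 -3953/1891; -350877/30256 -3953/1891 164057/30256]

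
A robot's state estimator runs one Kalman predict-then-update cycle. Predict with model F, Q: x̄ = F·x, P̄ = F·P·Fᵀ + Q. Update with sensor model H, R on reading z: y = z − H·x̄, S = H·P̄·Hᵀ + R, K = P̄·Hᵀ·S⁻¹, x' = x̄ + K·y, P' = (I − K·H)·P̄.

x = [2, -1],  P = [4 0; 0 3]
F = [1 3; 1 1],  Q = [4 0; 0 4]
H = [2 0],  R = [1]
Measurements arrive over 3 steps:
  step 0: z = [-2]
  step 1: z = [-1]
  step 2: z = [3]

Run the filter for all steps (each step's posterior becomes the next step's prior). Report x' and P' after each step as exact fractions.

step 0: x' = [-1, 1], P' = [35/141 13/141; 13/141 875/141]
step 1: x' = [-16822/34349, -27120/34349], P' = [8552/34349 2712/34349; 2712/34349 156764/34349]
step 2: x' = [1334342/903819, 443362/6326733], P' = [32104/129117 69956/903819; 69956/903819 28830568/6326733]

step 0: x̄ = F·x = [-1, 1]
step 0: P̄ = F·P·Fᵀ + Q = [35 13; 13 11]
step 0: y = z − H·x̄ = [0]
step 0: S = H·P̄·Hᵀ + R = [141]
step 0: K = P̄·Hᵀ·S⁻¹ = [70/141; 26/141]
step 0: x' = x̄ + K·y = [-1, 1]
step 0: P' = (I − K·H)·P̄ = [35/141 13/141; 13/141 875/141]
step 1: x̄ = F·x = [2, 0]
step 1: P̄ = F·P·Fᵀ + Q = [8552/141 904/47; 904/47 500/47]
step 1: y = z − H·x̄ = [-5]
step 1: S = H·P̄·Hᵀ + R = [34349/141]
step 1: K = P̄·Hᵀ·S⁻¹ = [17104/34349; 5424/34349]
step 1: x' = x̄ + K·y = [-16822/34349, -27120/34349]
step 1: P' = (I − K·H)·P̄ = [8552/34349 2712/34349; 2712/34349 156764/34349]
step 2: x̄ = F·x = [-14026/4907, -43942/34349]
step 2: P̄ = F·P·Fᵀ + Q = [32104/701 69956/4907; 69956/4907 308136/34349]
step 2: y = z − H·x̄ = [42773/4907]
step 2: S = H·P̄·Hᵀ + R = [129117/701]
step 2: K = P̄·Hᵀ·S⁻¹ = [64208/129117; 139912/903819]
step 2: x' = x̄ + K·y = [1334342/903819, 443362/6326733]
step 2: P' = (I − K·H)·P̄ = [32104/129117 69956/903819; 69956/903819 28830568/6326733]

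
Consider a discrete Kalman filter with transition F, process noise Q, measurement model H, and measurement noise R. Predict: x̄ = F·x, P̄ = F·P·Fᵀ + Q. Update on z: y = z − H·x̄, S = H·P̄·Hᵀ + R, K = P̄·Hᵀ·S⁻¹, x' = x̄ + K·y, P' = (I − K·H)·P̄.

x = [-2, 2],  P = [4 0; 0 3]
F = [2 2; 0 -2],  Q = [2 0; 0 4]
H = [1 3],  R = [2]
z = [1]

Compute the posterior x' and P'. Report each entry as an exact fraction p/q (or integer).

x̄ = F·x = [0, -4]
P̄ = F·P·Fᵀ + Q = [30 -12; -12 16]
y = z − H·x̄ = [13]
S = H·P̄·Hᵀ + R = [104]
K = P̄·Hᵀ·S⁻¹ = [-3/52; 9/26]
x' = x̄ + K·y = [-3/4, 1/2]
P' = (I − K·H)·P̄ = [771/26 -129/13; -129/13 46/13]

x' = [-3/4, 1/2]
P' = [771/26 -129/13; -129/13 46/13]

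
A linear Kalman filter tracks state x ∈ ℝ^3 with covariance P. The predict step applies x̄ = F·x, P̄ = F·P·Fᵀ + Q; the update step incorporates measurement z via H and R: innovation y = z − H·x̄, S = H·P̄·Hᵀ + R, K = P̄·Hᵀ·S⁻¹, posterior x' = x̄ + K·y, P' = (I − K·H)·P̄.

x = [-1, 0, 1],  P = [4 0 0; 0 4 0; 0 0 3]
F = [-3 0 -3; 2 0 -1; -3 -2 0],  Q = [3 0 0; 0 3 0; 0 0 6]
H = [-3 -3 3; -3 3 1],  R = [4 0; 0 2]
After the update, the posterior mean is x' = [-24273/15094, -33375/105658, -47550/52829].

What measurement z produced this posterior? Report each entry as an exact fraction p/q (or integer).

z = [3, 3]

x̄ = F·x = [0, -3, 3]
P̄ = F·P·Fᵀ + Q = [66 -15 36; -15 22 -24; 36 -24 58]
S = H·P̄·Hᵀ + R = [832 -6; -6 762]
K = P̄·Hᵀ·S⁻¹ = [-423/7547 -4107/15094; -5862/52829 11971/105658; 8702/52829 -25169/158487]
x' − x̄ = [-24273/15094, 283599/105658, -206037/52829] = K·y
y = (KᵀK)⁻¹·Kᵀ·(x' − x̄) = [-15, 9]
z = y + H·x̄ = [-15, 9] + [18, -6] = [3, 3]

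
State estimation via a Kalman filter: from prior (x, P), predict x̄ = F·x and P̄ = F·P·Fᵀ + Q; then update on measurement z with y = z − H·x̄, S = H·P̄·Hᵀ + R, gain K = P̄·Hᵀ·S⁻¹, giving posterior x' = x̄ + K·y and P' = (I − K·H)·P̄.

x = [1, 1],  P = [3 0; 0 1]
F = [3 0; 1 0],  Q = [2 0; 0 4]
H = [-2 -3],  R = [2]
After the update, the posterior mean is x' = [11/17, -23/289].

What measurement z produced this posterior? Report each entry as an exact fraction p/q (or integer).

z = [-1]

x̄ = F·x = [3, 1]
P̄ = F·P·Fᵀ + Q = [29 9; 9 7]
S = H·P̄·Hᵀ + R = [289]
K = P̄·Hᵀ·S⁻¹ = [-5/17; -39/289]
x' − x̄ = [-40/17, -312/289] = K·y
y = (KᵀK)⁻¹·Kᵀ·(x' − x̄) = [8]
z = y + H·x̄ = [8] + [-9] = [-1]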